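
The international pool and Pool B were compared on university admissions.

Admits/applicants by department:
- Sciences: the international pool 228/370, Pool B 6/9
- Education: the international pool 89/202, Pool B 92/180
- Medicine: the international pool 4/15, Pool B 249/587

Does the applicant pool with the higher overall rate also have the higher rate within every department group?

Sciences: the international pool 228/370 = 61.6%, Pool B 6/9 = 66.7% → Pool B
Education: the international pool 89/202 = 44.1%, Pool B 92/180 = 51.1% → Pool B
Medicine: the international pool 4/15 = 26.7%, Pool B 249/587 = 42.4% → Pool B
Overall: the international pool 321/587 = 54.7%, Pool B 347/776 = 44.7% → the international pool
Pool B wins each department group but the international pool wins overall — the comparison reverses. Pool B's applicants skew toward Medicine, which has a lower base rate.

No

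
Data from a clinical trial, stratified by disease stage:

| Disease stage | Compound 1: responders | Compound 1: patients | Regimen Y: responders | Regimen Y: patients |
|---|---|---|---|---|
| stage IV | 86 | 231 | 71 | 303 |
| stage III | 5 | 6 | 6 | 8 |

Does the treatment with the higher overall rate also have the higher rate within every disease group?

Yes

Stage IV: Compound 1 86/231 = 37.2%, Regimen Y 71/303 = 23.4% → Compound 1
Stage III: Compound 1 5/6 = 83.3%, Regimen Y 6/8 = 75.0% → Compound 1
Overall: Compound 1 91/237 = 38.4%, Regimen Y 77/311 = 24.8% → Compound 1
Compound 1 wins overall and in every disease group — no reversal.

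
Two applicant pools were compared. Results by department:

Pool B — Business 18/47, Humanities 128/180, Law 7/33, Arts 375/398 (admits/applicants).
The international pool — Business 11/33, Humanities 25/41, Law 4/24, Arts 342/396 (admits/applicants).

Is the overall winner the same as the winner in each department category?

Yes

Business: Pool B 18/47 = 38.3%, the international pool 11/33 = 33.3% → Pool B
Humanities: Pool B 128/180 = 71.1%, the international pool 25/41 = 61.0% → Pool B
Law: Pool B 7/33 = 21.2%, the international pool 4/24 = 16.7% → Pool B
Arts: Pool B 375/398 = 94.2%, the international pool 342/396 = 86.4% → Pool B
Overall: Pool B 528/658 = 80.2%, the international pool 382/494 = 77.3% → Pool B
Pool B wins overall and in every department group — no reversal.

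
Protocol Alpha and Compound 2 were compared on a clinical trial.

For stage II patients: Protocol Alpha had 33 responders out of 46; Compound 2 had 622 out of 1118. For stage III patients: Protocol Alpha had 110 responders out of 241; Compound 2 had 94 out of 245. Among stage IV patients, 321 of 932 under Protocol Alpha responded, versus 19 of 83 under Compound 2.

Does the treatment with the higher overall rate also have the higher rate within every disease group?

No

Stage II: Protocol Alpha 33/46 = 71.7%, Compound 2 622/1118 = 55.6% → Protocol Alpha
Stage III: Protocol Alpha 110/241 = 45.6%, Compound 2 94/245 = 38.4% → Protocol Alpha
Stage IV: Protocol Alpha 321/932 = 34.4%, Compound 2 19/83 = 22.9% → Protocol Alpha
Overall: Protocol Alpha 464/1219 = 38.1%, Compound 2 735/1446 = 50.8% → Compound 2
Protocol Alpha wins each disease group but Compound 2 wins overall — the comparison reverses. Protocol Alpha's patients skew toward stage IV, which has a lower base rate.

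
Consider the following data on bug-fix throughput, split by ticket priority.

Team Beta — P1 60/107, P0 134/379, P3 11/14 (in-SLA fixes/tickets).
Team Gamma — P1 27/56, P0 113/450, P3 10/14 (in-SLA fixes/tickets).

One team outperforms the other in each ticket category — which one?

P1: Team Beta 60/107 = 56.1%, Team Gamma 27/56 = 48.2% → Team Beta
P0: Team Beta 134/379 = 35.4%, Team Gamma 113/450 = 25.1% → Team Beta
P3: Team Beta 11/14 = 78.6%, Team Gamma 10/14 = 71.4% → Team Beta
Team Beta has the higher rate in all 3 groups.

Team Beta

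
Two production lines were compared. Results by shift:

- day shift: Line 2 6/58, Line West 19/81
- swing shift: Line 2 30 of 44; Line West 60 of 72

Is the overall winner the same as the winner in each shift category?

Day shift: Line 2 6/58 = 10.3%, Line West 19/81 = 23.5% → Line West
Swing shift: Line 2 30/44 = 68.2%, Line West 60/72 = 83.3% → Line West
Overall: Line 2 36/102 = 35.3%, Line West 79/153 = 51.6% → Line West
Line West wins overall and in every shift group — no reversal.

Yes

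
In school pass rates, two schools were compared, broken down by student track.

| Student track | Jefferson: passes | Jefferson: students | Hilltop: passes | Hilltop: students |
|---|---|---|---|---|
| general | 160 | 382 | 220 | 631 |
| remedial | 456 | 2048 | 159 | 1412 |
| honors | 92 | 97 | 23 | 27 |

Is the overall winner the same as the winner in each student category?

General: Jefferson 160/382 = 41.9%, Hilltop 220/631 = 34.9% → Jefferson
Remedial: Jefferson 456/2048 = 22.3%, Hilltop 159/1412 = 11.3% → Jefferson
Honors: Jefferson 92/97 = 94.8%, Hilltop 23/27 = 85.2% → Jefferson
Overall: Jefferson 708/2527 = 28.0%, Hilltop 402/2070 = 19.4% → Jefferson
Jefferson wins overall and in every student group — no reversal.

Yes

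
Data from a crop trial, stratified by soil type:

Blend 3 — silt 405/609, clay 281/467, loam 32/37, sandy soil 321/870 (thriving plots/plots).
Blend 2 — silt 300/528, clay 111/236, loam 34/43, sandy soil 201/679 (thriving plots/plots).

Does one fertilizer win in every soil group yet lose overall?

No

Silt: Blend 3 405/609 = 66.5%, Blend 2 300/528 = 56.8% → Blend 3
Clay: Blend 3 281/467 = 60.2%, Blend 2 111/236 = 47.0% → Blend 3
Loam: Blend 3 32/37 = 86.5%, Blend 2 34/43 = 79.1% → Blend 3
Sandy soil: Blend 3 321/870 = 36.9%, Blend 2 201/679 = 29.6% → Blend 3
Overall: Blend 3 1039/1983 = 52.4%, Blend 2 646/1486 = 43.5% → Blend 3
Blend 3 wins overall and in every soil group — no reversal.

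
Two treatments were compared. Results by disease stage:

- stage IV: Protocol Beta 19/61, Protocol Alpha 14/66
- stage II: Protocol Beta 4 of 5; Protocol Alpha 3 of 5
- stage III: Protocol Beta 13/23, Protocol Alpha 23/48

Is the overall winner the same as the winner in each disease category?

Yes

Stage IV: Protocol Beta 19/61 = 31.1%, Protocol Alpha 14/66 = 21.2% → Protocol Beta
Stage II: Protocol Beta 4/5 = 80.0%, Protocol Alpha 3/5 = 60.0% → Protocol Beta
Stage III: Protocol Beta 13/23 = 56.5%, Protocol Alpha 23/48 = 47.9% → Protocol Beta
Overall: Protocol Beta 36/89 = 40.4%, Protocol Alpha 40/119 = 33.6% → Protocol Beta
Protocol Beta wins overall and in every disease group — no reversal.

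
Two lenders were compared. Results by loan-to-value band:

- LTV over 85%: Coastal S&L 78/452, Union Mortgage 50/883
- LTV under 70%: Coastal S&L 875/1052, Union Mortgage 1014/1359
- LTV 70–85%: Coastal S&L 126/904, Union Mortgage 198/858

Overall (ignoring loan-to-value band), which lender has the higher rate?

LTV over 85%: Coastal S&L 78/452 = 17.3%, Union Mortgage 50/883 = 5.7% → Coastal S&L
LTV under 70%: Coastal S&L 875/1052 = 83.2%, Union Mortgage 1014/1359 = 74.6% → Coastal S&L
LTV 70–85%: Coastal S&L 126/904 = 13.9%, Union Mortgage 198/858 = 23.1% → Union Mortgage
Overall: Coastal S&L 1079/2408 = 44.8%, Union Mortgage 1262/3100 = 40.7% → Coastal S&L
(Neither sweeps every loan-to-value group, but Coastal S&L has the higher pooled rate.)

Coastal S&L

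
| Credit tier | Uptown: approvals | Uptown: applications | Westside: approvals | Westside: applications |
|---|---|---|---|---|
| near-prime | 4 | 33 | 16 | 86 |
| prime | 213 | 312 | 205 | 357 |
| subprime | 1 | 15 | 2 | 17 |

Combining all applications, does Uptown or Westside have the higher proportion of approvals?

Near-prime: Uptown 4/33 = 12.1%, Westside 16/86 = 18.6% → Westside
Prime: Uptown 213/312 = 68.3%, Westside 205/357 = 57.4% → Uptown
Subprime: Uptown 1/15 = 6.7%, Westside 2/17 = 11.8% → Westside
Overall: Uptown 218/360 = 60.6%, Westside 223/460 = 48.5% → Uptown
(Neither sweeps every credit group, but Uptown has the higher pooled rate.)

Uptown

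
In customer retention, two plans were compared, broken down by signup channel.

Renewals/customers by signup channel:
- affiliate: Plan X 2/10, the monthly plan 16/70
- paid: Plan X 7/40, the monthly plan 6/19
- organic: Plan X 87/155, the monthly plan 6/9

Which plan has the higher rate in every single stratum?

Affiliate: Plan X 2/10 = 20.0%, the monthly plan 16/70 = 22.9% → the monthly plan
Paid: Plan X 7/40 = 17.5%, the monthly plan 6/19 = 31.6% → the monthly plan
Organic: Plan X 87/155 = 56.1%, the monthly plan 6/9 = 66.7% → the monthly plan
The monthly plan has the higher rate in all 3 groups.

the monthly plan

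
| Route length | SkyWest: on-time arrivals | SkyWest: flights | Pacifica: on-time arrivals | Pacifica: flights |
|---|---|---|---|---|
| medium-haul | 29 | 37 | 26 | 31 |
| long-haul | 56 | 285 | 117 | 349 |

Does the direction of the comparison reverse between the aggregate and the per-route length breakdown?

No

Medium-haul: SkyWest 29/37 = 78.4%, Pacifica 26/31 = 83.9% → Pacifica
Long-haul: SkyWest 56/285 = 19.6%, Pacifica 117/349 = 33.5% → Pacifica
Overall: SkyWest 85/322 = 26.4%, Pacifica 143/380 = 37.6% → Pacifica
Pacifica wins overall and in every route group — no reversal.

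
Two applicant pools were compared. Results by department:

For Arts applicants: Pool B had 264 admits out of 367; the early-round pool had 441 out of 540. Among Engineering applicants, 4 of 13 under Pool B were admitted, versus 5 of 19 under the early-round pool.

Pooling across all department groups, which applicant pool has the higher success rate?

Arts: Pool B 264/367 = 71.9%, the early-round pool 441/540 = 81.7% → the early-round pool
Engineering: Pool B 4/13 = 30.8%, the early-round pool 5/19 = 26.3% → Pool B
Overall: Pool B 268/380 = 70.5%, the early-round pool 446/559 = 79.8% → the early-round pool
(Neither sweeps every department group, but the early-round pool has the higher pooled rate.)

the early-round pool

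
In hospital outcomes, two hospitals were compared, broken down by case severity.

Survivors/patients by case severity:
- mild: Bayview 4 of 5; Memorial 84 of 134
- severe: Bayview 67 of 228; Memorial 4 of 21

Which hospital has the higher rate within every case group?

Mild: Bayview 4/5 = 80.0%, Memorial 84/134 = 62.7% → Bayview
Severe: Bayview 67/228 = 29.4%, Memorial 4/21 = 19.0% → Bayview
Bayview has the higher rate in both groups.

Bayview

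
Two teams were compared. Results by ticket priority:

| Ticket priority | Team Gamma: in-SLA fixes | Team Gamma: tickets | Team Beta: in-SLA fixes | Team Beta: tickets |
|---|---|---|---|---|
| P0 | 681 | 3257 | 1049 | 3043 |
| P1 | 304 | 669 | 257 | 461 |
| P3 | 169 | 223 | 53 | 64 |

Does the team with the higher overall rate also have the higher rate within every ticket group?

Yes

P0: Team Gamma 681/3257 = 20.9%, Team Beta 1049/3043 = 34.5% → Team Beta
P1: Team Gamma 304/669 = 45.4%, Team Beta 257/461 = 55.7% → Team Beta
P3: Team Gamma 169/223 = 75.8%, Team Beta 53/64 = 82.8% → Team Beta
Overall: Team Gamma 1154/4149 = 27.8%, Team Beta 1359/3568 = 38.1% → Team Beta
Team Beta wins overall and in every ticket group — no reversal.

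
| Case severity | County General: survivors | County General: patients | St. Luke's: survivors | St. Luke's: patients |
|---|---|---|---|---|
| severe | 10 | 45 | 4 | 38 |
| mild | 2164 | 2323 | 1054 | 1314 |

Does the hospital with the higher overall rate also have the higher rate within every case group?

Yes

Severe: County General 10/45 = 22.2%, St. Luke's 4/38 = 10.5% → County General
Mild: County General 2164/2323 = 93.2%, St. Luke's 1054/1314 = 80.2% → County General
Overall: County General 2174/2368 = 91.8%, St. Luke's 1058/1352 = 78.3% → County General
County General wins overall and in every case group — no reversal.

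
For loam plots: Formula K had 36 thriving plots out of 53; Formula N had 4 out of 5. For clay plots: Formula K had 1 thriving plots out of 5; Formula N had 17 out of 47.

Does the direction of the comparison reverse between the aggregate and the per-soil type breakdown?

Loam: Formula K 36/53 = 67.9%, Formula N 4/5 = 80.0% → Formula N
Clay: Formula K 1/5 = 20.0%, Formula N 17/47 = 36.2% → Formula N
Overall: Formula K 37/58 = 63.8%, Formula N 21/52 = 40.4% → Formula K
Formula N wins each soil group but Formula K wins overall — the comparison reverses. Formula N's plots skew toward clay, which has a lower base rate.

Yes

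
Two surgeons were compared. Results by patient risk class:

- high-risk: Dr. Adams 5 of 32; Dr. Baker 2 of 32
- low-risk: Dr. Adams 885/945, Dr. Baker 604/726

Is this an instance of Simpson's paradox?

High-risk: Dr. Adams 5/32 = 15.6%, Dr. Baker 2/32 = 6.2% → Dr. Adams
Low-risk: Dr. Adams 885/945 = 93.7%, Dr. Baker 604/726 = 83.2% → Dr. Adams
Overall: Dr. Adams 890/977 = 91.1%, Dr. Baker 606/758 = 79.9% → Dr. Adams
Dr. Adams wins overall and in every patient risk group — no reversal.

No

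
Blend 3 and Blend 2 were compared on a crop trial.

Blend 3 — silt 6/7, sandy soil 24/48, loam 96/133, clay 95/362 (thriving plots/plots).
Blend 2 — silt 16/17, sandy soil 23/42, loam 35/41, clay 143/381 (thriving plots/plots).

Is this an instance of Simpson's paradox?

Silt: Blend 3 6/7 = 85.7%, Blend 2 16/17 = 94.1% → Blend 2
Sandy soil: Blend 3 24/48 = 50.0%, Blend 2 23/42 = 54.8% → Blend 2
Loam: Blend 3 96/133 = 72.2%, Blend 2 35/41 = 85.4% → Blend 2
Clay: Blend 3 95/362 = 26.2%, Blend 2 143/381 = 37.5% → Blend 2
Overall: Blend 3 221/550 = 40.2%, Blend 2 217/481 = 45.1% → Blend 2
Blend 2 wins overall and in every soil group — no reversal.

No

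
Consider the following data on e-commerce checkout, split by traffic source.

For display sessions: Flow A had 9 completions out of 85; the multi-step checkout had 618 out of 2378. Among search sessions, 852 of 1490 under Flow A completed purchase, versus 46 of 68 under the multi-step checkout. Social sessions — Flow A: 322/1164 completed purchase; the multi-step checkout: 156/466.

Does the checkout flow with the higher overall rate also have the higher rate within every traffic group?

No

Display: Flow A 9/85 = 10.6%, the multi-step checkout 618/2378 = 26.0% → the multi-step checkout
Search: Flow A 852/1490 = 57.2%, the multi-step checkout 46/68 = 67.6% → the multi-step checkout
Social: Flow A 322/1164 = 27.7%, the multi-step checkout 156/466 = 33.5% → the multi-step checkout
Overall: Flow A 1183/2739 = 43.2%, the multi-step checkout 820/2912 = 28.2% → Flow A
The multi-step checkout wins each traffic group but Flow A wins overall — the comparison reverses. The multi-step checkout's sessions skew toward display, which has a lower base rate.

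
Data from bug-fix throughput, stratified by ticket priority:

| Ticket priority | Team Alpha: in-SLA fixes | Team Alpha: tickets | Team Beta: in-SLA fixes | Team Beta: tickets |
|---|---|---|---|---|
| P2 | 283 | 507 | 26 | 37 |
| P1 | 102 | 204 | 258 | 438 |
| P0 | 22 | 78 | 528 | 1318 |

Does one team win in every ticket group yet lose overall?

Yes

P2: Team Alpha 283/507 = 55.8%, Team Beta 26/37 = 70.3% → Team Beta
P1: Team Alpha 102/204 = 50.0%, Team Beta 258/438 = 58.9% → Team Beta
P0: Team Alpha 22/78 = 28.2%, Team Beta 528/1318 = 40.1% → Team Beta
Overall: Team Alpha 407/789 = 51.6%, Team Beta 812/1793 = 45.3% → Team Alpha
Team Beta wins each ticket group but Team Alpha wins overall — the comparison reverses. Team Beta's tickets skew toward P0, which has a lower base rate.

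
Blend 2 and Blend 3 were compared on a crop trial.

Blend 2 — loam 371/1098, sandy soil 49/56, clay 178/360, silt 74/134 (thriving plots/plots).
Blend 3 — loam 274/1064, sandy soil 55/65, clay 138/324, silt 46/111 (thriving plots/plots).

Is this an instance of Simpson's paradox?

Loam: Blend 2 371/1098 = 33.8%, Blend 3 274/1064 = 25.8% → Blend 2
Sandy soil: Blend 2 49/56 = 87.5%, Blend 3 55/65 = 84.6% → Blend 2
Clay: Blend 2 178/360 = 49.4%, Blend 3 138/324 = 42.6% → Blend 2
Silt: Blend 2 74/134 = 55.2%, Blend 3 46/111 = 41.4% → Blend 2
Overall: Blend 2 672/1648 = 40.8%, Blend 3 513/1564 = 32.8% → Blend 2
Blend 2 wins overall and in every soil group — no reversal.

No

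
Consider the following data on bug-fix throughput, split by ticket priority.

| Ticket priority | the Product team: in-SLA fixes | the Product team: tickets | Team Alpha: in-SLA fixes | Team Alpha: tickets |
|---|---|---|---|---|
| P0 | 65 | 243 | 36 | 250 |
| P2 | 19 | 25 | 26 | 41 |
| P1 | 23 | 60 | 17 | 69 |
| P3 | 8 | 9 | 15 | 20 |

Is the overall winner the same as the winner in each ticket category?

P0: the Product team 65/243 = 26.7%, Team Alpha 36/250 = 14.4% → the Product team
P2: the Product team 19/25 = 76.0%, Team Alpha 26/41 = 63.4% → the Product team
P1: the Product team 23/60 = 38.3%, Team Alpha 17/69 = 24.6% → the Product team
P3: the Product team 8/9 = 88.9%, Team Alpha 15/20 = 75.0% → the Product team
Overall: the Product team 115/337 = 34.1%, Team Alpha 94/380 = 24.7% → the Product team
The Product team wins overall and in every ticket group — no reversal.

Yes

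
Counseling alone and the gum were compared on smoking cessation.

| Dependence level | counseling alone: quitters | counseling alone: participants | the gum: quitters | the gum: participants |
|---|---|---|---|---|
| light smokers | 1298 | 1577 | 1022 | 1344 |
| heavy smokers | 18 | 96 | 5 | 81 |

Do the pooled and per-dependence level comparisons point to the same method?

Light smokers: counseling alone 1298/1577 = 82.3%, the gum 1022/1344 = 76.0% → counseling alone
Heavy smokers: counseling alone 18/96 = 18.8%, the gum 5/81 = 6.2% → counseling alone
Overall: counseling alone 1316/1673 = 78.7%, the gum 1027/1425 = 72.1% → counseling alone
Counseling alone wins overall and in every dependence group — no reversal.

Yes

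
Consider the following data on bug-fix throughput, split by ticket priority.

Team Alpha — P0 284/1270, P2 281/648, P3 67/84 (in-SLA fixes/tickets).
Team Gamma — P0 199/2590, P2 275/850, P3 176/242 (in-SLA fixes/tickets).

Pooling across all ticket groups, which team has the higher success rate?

Team Alpha

P0: Team Alpha 284/1270 = 22.4%, Team Gamma 199/2590 = 7.7% → Team Alpha
P2: Team Alpha 281/648 = 43.4%, Team Gamma 275/850 = 32.4% → Team Alpha
P3: Team Alpha 67/84 = 79.8%, Team Gamma 176/242 = 72.7% → Team Alpha
Overall: Team Alpha 632/2002 = 31.6%, Team Gamma 650/3682 = 17.7% → Team Alpha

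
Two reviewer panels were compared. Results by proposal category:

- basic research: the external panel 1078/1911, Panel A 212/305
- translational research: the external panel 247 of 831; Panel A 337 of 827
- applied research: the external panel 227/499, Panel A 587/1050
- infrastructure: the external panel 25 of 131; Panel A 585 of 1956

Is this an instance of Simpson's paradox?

Basic research: the external panel 1078/1911 = 56.4%, Panel A 212/305 = 69.5% → Panel A
Translational research: the external panel 247/831 = 29.7%, Panel A 337/827 = 40.7% → Panel A
Applied research: the external panel 227/499 = 45.5%, Panel A 587/1050 = 55.9% → Panel A
Infrastructure: the external panel 25/131 = 19.1%, Panel A 585/1956 = 29.9% → Panel A
Overall: the external panel 1577/3372 = 46.8%, Panel A 1721/4138 = 41.6% → the external panel
Panel A wins each proposal group but the external panel wins overall — the comparison reverses. Panel A's proposals skew toward infrastructure, which has a lower base rate.

Yes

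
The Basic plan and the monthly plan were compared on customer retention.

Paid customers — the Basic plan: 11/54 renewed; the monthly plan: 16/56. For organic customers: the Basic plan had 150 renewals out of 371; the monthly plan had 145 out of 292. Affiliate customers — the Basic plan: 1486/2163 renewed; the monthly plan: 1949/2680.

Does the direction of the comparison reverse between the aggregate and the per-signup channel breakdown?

No

Paid: the Basic plan 11/54 = 20.4%, the monthly plan 16/56 = 28.6% → the monthly plan
Organic: the Basic plan 150/371 = 40.4%, the monthly plan 145/292 = 49.7% → the monthly plan
Affiliate: the Basic plan 1486/2163 = 68.7%, the monthly plan 1949/2680 = 72.7% → the monthly plan
Overall: the Basic plan 1647/2588 = 63.6%, the monthly plan 2110/3028 = 69.7% → the monthly plan
The monthly plan wins overall and in every signup group — no reversal.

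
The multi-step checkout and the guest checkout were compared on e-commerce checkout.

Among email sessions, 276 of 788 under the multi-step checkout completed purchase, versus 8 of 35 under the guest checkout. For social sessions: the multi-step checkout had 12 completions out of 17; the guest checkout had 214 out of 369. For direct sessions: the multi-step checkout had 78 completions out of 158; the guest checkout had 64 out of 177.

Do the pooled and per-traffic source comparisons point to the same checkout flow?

Email: the multi-step checkout 276/788 = 35.0%, the guest checkout 8/35 = 22.9% → the multi-step checkout
Social: the multi-step checkout 12/17 = 70.6%, the guest checkout 214/369 = 58.0% → the multi-step checkout
Direct: the multi-step checkout 78/158 = 49.4%, the guest checkout 64/177 = 36.2% → the multi-step checkout
Overall: the multi-step checkout 366/963 = 38.0%, the guest checkout 286/581 = 49.2% → the guest checkout
The multi-step checkout wins each traffic group but the guest checkout wins overall — the comparison reverses. The multi-step checkout's sessions skew toward email, which has a lower base rate.

No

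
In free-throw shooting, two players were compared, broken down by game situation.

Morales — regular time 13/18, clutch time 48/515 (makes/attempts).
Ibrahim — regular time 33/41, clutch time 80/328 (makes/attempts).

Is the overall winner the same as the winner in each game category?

Yes

Regular time: Morales 13/18 = 72.2%, Ibrahim 33/41 = 80.5% → Ibrahim
Clutch time: Morales 48/515 = 9.3%, Ibrahim 80/328 = 24.4% → Ibrahim
Overall: Morales 61/533 = 11.4%, Ibrahim 113/369 = 30.6% → Ibrahim
Ibrahim wins overall and in every game group — no reversal.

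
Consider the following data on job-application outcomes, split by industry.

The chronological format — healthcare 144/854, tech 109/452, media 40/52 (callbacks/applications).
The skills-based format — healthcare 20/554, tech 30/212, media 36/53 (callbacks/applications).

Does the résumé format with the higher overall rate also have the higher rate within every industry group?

Yes

Healthcare: the chronological format 144/854 = 16.9%, the skills-based format 20/554 = 3.6% → the chronological format
Tech: the chronological format 109/452 = 24.1%, the skills-based format 30/212 = 14.2% → the chronological format
Media: the chronological format 40/52 = 76.9%, the skills-based format 36/53 = 67.9% → the chronological format
Overall: the chronological format 293/1358 = 21.6%, the skills-based format 86/819 = 10.5% → the chronological format
The chronological format wins overall and in every industry group — no reversal.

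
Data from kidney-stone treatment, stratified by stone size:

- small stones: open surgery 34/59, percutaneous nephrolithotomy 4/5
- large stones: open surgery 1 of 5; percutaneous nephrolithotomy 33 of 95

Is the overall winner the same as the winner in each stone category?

No

Small stones: open surgery 34/59 = 57.6%, percutaneous nephrolithotomy 4/5 = 80.0% → percutaneous nephrolithotomy
Large stones: open surgery 1/5 = 20.0%, percutaneous nephrolithotomy 33/95 = 34.7% → percutaneous nephrolithotomy
Overall: open surgery 35/64 = 54.7%, percutaneous nephrolithotomy 37/100 = 37.0% → open surgery
Percutaneous nephrolithotomy wins each stone group but open surgery wins overall — the comparison reverses. Percutaneous nephrolithotomy's cases skew toward large stones, which has a lower base rate.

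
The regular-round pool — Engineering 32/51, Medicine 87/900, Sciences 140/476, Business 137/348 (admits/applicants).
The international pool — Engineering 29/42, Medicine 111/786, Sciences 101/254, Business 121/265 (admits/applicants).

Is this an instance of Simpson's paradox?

No

Engineering: the regular-round pool 32/51 = 62.7%, the international pool 29/42 = 69.0% → the international pool
Medicine: the regular-round pool 87/900 = 9.7%, the international pool 111/786 = 14.1% → the international pool
Sciences: the regular-round pool 140/476 = 29.4%, the international pool 101/254 = 39.8% → the international pool
Business: the regular-round pool 137/348 = 39.4%, the international pool 121/265 = 45.7% → the international pool
Overall: the regular-round pool 396/1775 = 22.3%, the international pool 362/1347 = 26.9% → the international pool
The international pool wins overall and in every department group — no reversal.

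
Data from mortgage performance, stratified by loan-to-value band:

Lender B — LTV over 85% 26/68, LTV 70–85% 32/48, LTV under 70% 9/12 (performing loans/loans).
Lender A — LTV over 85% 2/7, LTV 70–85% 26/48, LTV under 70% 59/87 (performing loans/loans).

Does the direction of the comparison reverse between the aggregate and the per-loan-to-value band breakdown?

LTV over 85%: Lender B 26/68 = 38.2%, Lender A 2/7 = 28.6% → Lender B
LTV 70–85%: Lender B 32/48 = 66.7%, Lender A 26/48 = 54.2% → Lender B
LTV under 70%: Lender B 9/12 = 75.0%, Lender A 59/87 = 67.8% → Lender B
Overall: Lender B 67/128 = 52.3%, Lender A 87/142 = 61.3% → Lender A
Lender B wins each loan-to-value group but Lender A wins overall — the comparison reverses. Lender B's loans skew toward LTV over 85%, which has a lower base rate.

Yes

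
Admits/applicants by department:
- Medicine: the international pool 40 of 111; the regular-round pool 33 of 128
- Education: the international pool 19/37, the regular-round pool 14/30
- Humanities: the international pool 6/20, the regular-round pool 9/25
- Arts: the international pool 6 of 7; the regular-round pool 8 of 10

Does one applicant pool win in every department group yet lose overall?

No

Medicine: the international pool 40/111 = 36.0%, the regular-round pool 33/128 = 25.8% → the international pool
Education: the international pool 19/37 = 51.4%, the regular-round pool 14/30 = 46.7% → the international pool
Humanities: the international pool 6/20 = 30.0%, the regular-round pool 9/25 = 36.0% → the regular-round pool
Arts: the international pool 6/7 = 85.7%, the regular-round pool 8/10 = 80.0% → the international pool
Overall: the international pool 71/175 = 40.6%, the regular-round pool 64/193 = 33.2% → the international pool
Neither sweeps: the international pool wins 3 of 4 groups, the regular-round pool wins 1. The international pool wins overall but not every group — no Simpson reversal.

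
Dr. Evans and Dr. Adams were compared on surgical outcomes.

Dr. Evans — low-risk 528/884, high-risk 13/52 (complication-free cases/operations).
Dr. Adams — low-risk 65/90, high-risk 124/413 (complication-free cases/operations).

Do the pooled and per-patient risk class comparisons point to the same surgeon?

No

Low-risk: Dr. Evans 528/884 = 59.7%, Dr. Adams 65/90 = 72.2% → Dr. Adams
High-risk: Dr. Evans 13/52 = 25.0%, Dr. Adams 124/413 = 30.0% → Dr. Adams
Overall: Dr. Evans 541/936 = 57.8%, Dr. Adams 189/503 = 37.6% → Dr. Evans
Dr. Adams wins each patient risk group but Dr. Evans wins overall — the comparison reverses. Dr. Adams's operations skew toward high-risk, which has a lower base rate.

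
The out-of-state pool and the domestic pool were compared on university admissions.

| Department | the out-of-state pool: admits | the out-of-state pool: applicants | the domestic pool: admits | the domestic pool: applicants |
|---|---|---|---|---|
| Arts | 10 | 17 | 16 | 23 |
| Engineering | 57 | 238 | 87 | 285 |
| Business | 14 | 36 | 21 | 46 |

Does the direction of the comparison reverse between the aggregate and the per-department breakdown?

Arts: the out-of-state pool 10/17 = 58.8%, the domestic pool 16/23 = 69.6% → the domestic pool
Engineering: the out-of-state pool 57/238 = 23.9%, the domestic pool 87/285 = 30.5% → the domestic pool
Business: the out-of-state pool 14/36 = 38.9%, the domestic pool 21/46 = 45.7% → the domestic pool
Overall: the out-of-state pool 81/291 = 27.8%, the domestic pool 124/354 = 35.0% → the domestic pool
The domestic pool wins overall and in every department group — no reversal.

No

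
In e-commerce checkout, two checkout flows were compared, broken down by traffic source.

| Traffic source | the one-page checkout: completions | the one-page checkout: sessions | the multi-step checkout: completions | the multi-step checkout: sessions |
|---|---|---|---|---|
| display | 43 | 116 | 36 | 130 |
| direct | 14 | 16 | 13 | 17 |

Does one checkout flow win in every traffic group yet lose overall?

No

Display: the one-page checkout 43/116 = 37.1%, the multi-step checkout 36/130 = 27.7% → the one-page checkout
Direct: the one-page checkout 14/16 = 87.5%, the multi-step checkout 13/17 = 76.5% → the one-page checkout
Overall: the one-page checkout 57/132 = 43.2%, the multi-step checkout 49/147 = 33.3% → the one-page checkout
The one-page checkout wins overall and in every traffic group — no reversal.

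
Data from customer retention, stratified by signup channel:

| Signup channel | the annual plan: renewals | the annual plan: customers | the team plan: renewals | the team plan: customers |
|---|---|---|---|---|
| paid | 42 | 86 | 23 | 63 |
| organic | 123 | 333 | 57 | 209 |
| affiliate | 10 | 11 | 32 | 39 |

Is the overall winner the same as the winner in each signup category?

Paid: the annual plan 42/86 = 48.8%, the team plan 23/63 = 36.5% → the annual plan
Organic: the annual plan 123/333 = 36.9%, the team plan 57/209 = 27.3% → the annual plan
Affiliate: the annual plan 10/11 = 90.9%, the team plan 32/39 = 82.1% → the annual plan
Overall: the annual plan 175/430 = 40.7%, the team plan 112/311 = 36.0% → the annual plan
The annual plan wins overall and in every signup group — no reversal.

Yes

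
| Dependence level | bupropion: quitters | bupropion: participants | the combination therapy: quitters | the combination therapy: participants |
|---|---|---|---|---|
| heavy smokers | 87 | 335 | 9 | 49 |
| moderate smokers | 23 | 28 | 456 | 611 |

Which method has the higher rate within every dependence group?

bupropion

Heavy smokers: bupropion 87/335 = 26.0%, the combination therapy 9/49 = 18.4% → bupropion
Moderate smokers: bupropion 23/28 = 82.1%, the combination therapy 456/611 = 74.6% → bupropion
Bupropion has the higher rate in both groups.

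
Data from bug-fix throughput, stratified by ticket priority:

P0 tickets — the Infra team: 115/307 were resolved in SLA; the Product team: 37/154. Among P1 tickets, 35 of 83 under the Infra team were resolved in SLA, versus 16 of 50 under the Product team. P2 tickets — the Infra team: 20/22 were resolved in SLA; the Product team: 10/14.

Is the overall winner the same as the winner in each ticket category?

P0: the Infra team 115/307 = 37.5%, the Product team 37/154 = 24.0% → the Infra team
P1: the Infra team 35/83 = 42.2%, the Product team 16/50 = 32.0% → the Infra team
P2: the Infra team 20/22 = 90.9%, the Product team 10/14 = 71.4% → the Infra team
Overall: the Infra team 170/412 = 41.3%, the Product team 63/218 = 28.9% → the Infra team
The Infra team wins overall and in every ticket group — no reversal.

Yes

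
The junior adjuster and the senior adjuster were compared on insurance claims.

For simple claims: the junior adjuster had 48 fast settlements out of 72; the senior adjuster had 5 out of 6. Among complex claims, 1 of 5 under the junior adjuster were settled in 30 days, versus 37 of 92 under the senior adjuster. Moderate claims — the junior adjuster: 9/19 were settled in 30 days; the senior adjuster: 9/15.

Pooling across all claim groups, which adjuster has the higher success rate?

Simple: the junior adjuster 48/72 = 66.7%, the senior adjuster 5/6 = 83.3% → the senior adjuster
Complex: the junior adjuster 1/5 = 20.0%, the senior adjuster 37/92 = 40.2% → the senior adjuster
Moderate: the junior adjuster 9/19 = 47.4%, the senior adjuster 9/15 = 60.0% → the senior adjuster
Overall: the junior adjuster 58/96 = 60.4%, the senior adjuster 51/113 = 45.1% → the junior adjuster
(The senior adjuster wins every claim group but the junior adjuster wins overall — the senior adjuster's claims skew toward the low-rate complex group.)

the junior adjuster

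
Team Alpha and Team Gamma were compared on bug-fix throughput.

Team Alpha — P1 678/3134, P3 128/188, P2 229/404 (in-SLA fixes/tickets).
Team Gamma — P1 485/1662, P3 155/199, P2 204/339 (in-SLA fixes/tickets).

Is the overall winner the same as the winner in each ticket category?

P1: Team Alpha 678/3134 = 21.6%, Team Gamma 485/1662 = 29.2% → Team Gamma
P3: Team Alpha 128/188 = 68.1%, Team Gamma 155/199 = 77.9% → Team Gamma
P2: Team Alpha 229/404 = 56.7%, Team Gamma 204/339 = 60.2% → Team Gamma
Overall: Team Alpha 1035/3726 = 27.8%, Team Gamma 844/2200 = 38.4% → Team Gamma
Team Gamma wins overall and in every ticket group — no reversal.

Yes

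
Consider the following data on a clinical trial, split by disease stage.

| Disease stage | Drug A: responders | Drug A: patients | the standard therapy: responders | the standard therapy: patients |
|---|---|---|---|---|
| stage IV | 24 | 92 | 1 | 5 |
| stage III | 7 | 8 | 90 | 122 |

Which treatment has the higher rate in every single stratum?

Drug A

Stage IV: Drug A 24/92 = 26.1%, the standard therapy 1/5 = 20.0% → Drug A
Stage III: Drug A 7/8 = 87.5%, the standard therapy 90/122 = 73.8% → Drug A
Drug A has the higher rate in both groups.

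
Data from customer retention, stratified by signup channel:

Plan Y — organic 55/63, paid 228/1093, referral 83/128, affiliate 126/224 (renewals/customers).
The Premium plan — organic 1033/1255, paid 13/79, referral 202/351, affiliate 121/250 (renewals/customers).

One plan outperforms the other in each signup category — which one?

Organic: Plan Y 55/63 = 87.3%, the Premium plan 1033/1255 = 82.3% → Plan Y
Paid: Plan Y 228/1093 = 20.9%, the Premium plan 13/79 = 16.5% → Plan Y
Referral: Plan Y 83/128 = 64.8%, the Premium plan 202/351 = 57.5% → Plan Y
Affiliate: Plan Y 126/224 = 56.2%, the Premium plan 121/250 = 48.4% → Plan Y
Plan Y has the higher rate in all 4 groups.

Plan Y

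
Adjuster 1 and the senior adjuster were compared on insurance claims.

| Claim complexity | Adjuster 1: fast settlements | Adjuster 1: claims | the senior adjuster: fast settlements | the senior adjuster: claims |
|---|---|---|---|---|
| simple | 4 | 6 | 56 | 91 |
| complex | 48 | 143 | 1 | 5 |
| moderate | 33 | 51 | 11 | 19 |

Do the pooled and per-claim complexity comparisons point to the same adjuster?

Simple: Adjuster 1 4/6 = 66.7%, the senior adjuster 56/91 = 61.5% → Adjuster 1
Complex: Adjuster 1 48/143 = 33.6%, the senior adjuster 1/5 = 20.0% → Adjuster 1
Moderate: Adjuster 1 33/51 = 64.7%, the senior adjuster 11/19 = 57.9% → Adjuster 1
Overall: Adjuster 1 85/200 = 42.5%, the senior adjuster 68/115 = 59.1% → the senior adjuster
Adjuster 1 wins each claim group but the senior adjuster wins overall — the comparison reverses. Adjuster 1's claims skew toward complex, which has a lower base rate.

No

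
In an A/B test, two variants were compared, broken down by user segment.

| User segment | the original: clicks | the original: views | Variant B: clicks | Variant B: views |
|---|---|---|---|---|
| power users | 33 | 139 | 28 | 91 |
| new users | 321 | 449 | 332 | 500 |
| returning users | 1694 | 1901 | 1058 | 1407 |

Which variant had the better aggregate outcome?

Power users: the original 33/139 = 23.7%, Variant B 28/91 = 30.8% → Variant B
New users: the original 321/449 = 71.5%, Variant B 332/500 = 66.4% → the original
Returning users: the original 1694/1901 = 89.1%, Variant B 1058/1407 = 75.2% → the original
Overall: the original 2048/2489 = 82.3%, Variant B 1418/1998 = 71.0% → the original
(Neither sweeps every user group, but the original has the higher pooled rate.)

the original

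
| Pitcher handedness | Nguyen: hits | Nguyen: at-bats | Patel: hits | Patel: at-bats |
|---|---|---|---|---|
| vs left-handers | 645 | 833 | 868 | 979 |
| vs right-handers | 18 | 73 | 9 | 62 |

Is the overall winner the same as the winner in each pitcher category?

Vs left-handers: Nguyen 645/833 = 77.4%, Patel 868/979 = 88.7% → Patel
Vs right-handers: Nguyen 18/73 = 24.7%, Patel 9/62 = 14.5% → Nguyen
Overall: Nguyen 663/906 = 73.2%, Patel 877/1041 = 84.2% → Patel
Neither sweeps: Nguyen wins 1 of 2 groups, Patel wins 1. Patel wins overall but not every group — no Simpson reversal.

No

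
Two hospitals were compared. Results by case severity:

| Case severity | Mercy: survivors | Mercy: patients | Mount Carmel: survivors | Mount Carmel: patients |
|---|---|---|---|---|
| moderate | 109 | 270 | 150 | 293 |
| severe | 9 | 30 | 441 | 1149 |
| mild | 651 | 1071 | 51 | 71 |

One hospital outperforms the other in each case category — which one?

Mount Carmel

Moderate: Mercy 109/270 = 40.4%, Mount Carmel 150/293 = 51.2% → Mount Carmel
Severe: Mercy 9/30 = 30.0%, Mount Carmel 441/1149 = 38.4% → Mount Carmel
Mild: Mercy 651/1071 = 60.8%, Mount Carmel 51/71 = 71.8% → Mount Carmel
Mount Carmel has the higher rate in all 3 groups.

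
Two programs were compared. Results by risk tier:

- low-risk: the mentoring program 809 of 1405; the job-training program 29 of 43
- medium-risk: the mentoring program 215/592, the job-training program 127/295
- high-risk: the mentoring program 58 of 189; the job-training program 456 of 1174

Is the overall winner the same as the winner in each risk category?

Low-risk: the mentoring program 809/1405 = 57.6%, the job-training program 29/43 = 67.4% → the job-training program
Medium-risk: the mentoring program 215/592 = 36.3%, the job-training program 127/295 = 43.1% → the job-training program
High-risk: the mentoring program 58/189 = 30.7%, the job-training program 456/1174 = 38.8% → the job-training program
Overall: the mentoring program 1082/2186 = 49.5%, the job-training program 612/1512 = 40.5% → the mentoring program
The job-training program wins each risk group but the mentoring program wins overall — the comparison reverses. The job-training program's participants skew toward high-risk, which has a lower base rate.

No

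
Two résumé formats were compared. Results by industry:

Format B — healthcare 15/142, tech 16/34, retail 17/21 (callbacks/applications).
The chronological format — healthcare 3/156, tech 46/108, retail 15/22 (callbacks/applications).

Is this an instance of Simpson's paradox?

Healthcare: Format B 15/142 = 10.6%, the chronological format 3/156 = 1.9% → Format B
Tech: Format B 16/34 = 47.1%, the chronological format 46/108 = 42.6% → Format B
Retail: Format B 17/21 = 81.0%, the chronological format 15/22 = 68.2% → Format B
Overall: Format B 48/197 = 24.4%, the chronological format 64/286 = 22.4% → Format B
Format B wins overall and in every industry group — no reversal.

No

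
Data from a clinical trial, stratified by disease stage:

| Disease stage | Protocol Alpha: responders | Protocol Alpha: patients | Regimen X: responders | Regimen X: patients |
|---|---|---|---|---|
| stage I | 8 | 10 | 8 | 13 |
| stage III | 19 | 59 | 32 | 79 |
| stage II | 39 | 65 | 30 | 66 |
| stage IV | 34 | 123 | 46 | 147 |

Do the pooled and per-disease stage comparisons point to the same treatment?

Stage I: Protocol Alpha 8/10 = 80.0%, Regimen X 8/13 = 61.5% → Protocol Alpha
Stage III: Protocol Alpha 19/59 = 32.2%, Regimen X 32/79 = 40.5% → Regimen X
Stage II: Protocol Alpha 39/65 = 60.0%, Regimen X 30/66 = 45.5% → Protocol Alpha
Stage IV: Protocol Alpha 34/123 = 27.6%, Regimen X 46/147 = 31.3% → Regimen X
Overall: Protocol Alpha 100/257 = 38.9%, Regimen X 116/305 = 38.0% → Protocol Alpha
Neither sweeps: Protocol Alpha wins 2 of 4 groups, Regimen X wins 2. Protocol Alpha wins overall but not every group — no Simpson reversal.

No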